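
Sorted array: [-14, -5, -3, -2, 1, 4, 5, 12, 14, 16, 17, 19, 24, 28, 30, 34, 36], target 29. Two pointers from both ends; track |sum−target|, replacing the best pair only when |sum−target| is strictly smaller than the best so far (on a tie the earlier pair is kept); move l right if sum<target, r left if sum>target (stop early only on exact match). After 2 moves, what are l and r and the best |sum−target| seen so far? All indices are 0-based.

[0,16] -14+36=22 d=7 * → l++
[1,16] -5+36=31 d=2 * → r--

l=1, r=15, best |Δ|=2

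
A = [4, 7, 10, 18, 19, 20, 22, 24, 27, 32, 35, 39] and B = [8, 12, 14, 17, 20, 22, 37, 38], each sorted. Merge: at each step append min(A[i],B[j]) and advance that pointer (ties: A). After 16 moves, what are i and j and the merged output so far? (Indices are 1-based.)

i=11, j=7, merged so far=[4, 7, 8, 10, 12, 14, 17, 18, 19, 20, 20, 22, 22, 24, 27, 32]

[i=1,j=1] A[i]=4<=B[j]=8 take 4 → i++
[i=2,j=1] A[i]=7<=B[j]=8 take 7 → i++
[i=3,j=1] A[i]=10>B[j]=8 take 8 → j++
[i=3,j=2] A[i]=10<=B[j]=12 take 10 → i++
[i=4,j=2] A[i]=18>B[j]=12 take 12 → j++
[i=4,j=3] A[i]=18>B[j]=14 take 14 → j++
[i=4,j=4] A[i]=18>B[j]=17 take 17 → j++
[i=4,j=5] A[i]=18<=B[j]=20 take 18 → i++
[i=5,j=5] A[i]=19<=B[j]=20 take 19 → i++
[i=6,j=5] A[i]=20<=B[j]=20 take 20 → i++
[i=7,j=5] A[i]=22>B[j]=20 take 20 → j++
[i=7,j=6] A[i]=22<=B[j]=22 take 22 → i++
[i=8,j=6] A[i]=24>B[j]=22 take 22 → j++
[i=8,j=7] A[i]=24<=B[j]=37 take 24 → i++
[i=9,j=7] A[i]=27<=B[j]=37 take 27 → i++
[i=10,j=7] A[i]=32<=B[j]=37 take 32 → i++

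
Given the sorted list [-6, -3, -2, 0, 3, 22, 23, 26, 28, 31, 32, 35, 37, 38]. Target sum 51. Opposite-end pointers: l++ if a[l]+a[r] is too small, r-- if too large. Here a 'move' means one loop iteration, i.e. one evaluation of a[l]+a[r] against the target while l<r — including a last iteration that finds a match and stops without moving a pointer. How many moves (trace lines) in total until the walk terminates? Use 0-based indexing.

l=0 r=13: -6+38=32 <51, l++
l=1 r=13: -3+38=35 <51, l++
l=2 r=13: -2+38=36 <51, l++
l=3 r=13: 0+38=38 <51, l++
l=4 r=13: 3+38=41 <51, l++
l=5 r=13: 22+38=60 >51, r--
l=5 r=12: 22+37=59 >51, r--
l=5 r=11: 22+35=57 >51, r--
l=5 r=10: 22+32=54 >51, r--
l=5 r=9: 22+31=53 >51, r--
l=5 r=8: 22+28=50 <51, l++
l=6 r=8: 23+28=51, found

12 moves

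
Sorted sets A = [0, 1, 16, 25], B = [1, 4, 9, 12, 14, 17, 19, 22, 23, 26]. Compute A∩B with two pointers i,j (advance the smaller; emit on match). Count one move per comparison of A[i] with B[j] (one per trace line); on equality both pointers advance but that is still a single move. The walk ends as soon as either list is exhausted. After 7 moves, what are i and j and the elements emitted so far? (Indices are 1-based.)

i=1 j=1: 0<1, i++
i=2 j=1: 1==1 emit, i++,j++
i=3 j=2: 16>4, j++
i=3 j=3: 16>9, j++
i=3 j=4: 16>12, j++
i=3 j=5: 16>14, j++
i=3 j=6: 16<17, i++

i=4, j=6, emitted=[1]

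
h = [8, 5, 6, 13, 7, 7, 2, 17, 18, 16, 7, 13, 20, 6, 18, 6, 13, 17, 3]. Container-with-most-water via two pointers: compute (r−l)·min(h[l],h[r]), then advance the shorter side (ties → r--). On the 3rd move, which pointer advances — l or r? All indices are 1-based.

l=1 r=19: min(8,3)*18=54 best=54 *, r--
l=1 r=18: min(8,17)*17=136 best=136 *, l++
l=2 r=18: min(5,17)*16=80 best=136, l++

l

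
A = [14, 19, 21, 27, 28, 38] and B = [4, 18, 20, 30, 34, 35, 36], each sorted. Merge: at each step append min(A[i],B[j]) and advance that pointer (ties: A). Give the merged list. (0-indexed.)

[4, 14, 18, 19, 20, 21, 27, 28, 30, 34, 35, 36, 38]

[i=0,j=0] A[i]=14>B[j]=4 take 4 → j++
[i=0,j=1] A[i]=14<=B[j]=18 take 14 → i++
[i=1,j=1] A[i]=19>B[j]=18 take 18 → j++
[i=1,j=2] A[i]=19<=B[j]=20 take 19 → i++
[i=2,j=2] A[i]=21>B[j]=20 take 20 → j++
[i=2,j=3] A[i]=21<=B[j]=30 take 21 → i++
[i=3,j=3] A[i]=27<=B[j]=30 take 27 → i++
[i=4,j=3] A[i]=28<=B[j]=30 take 28 → i++
[i=5,j=3] A[i]=38>B[j]=30 take 30 → j++
[i=5,j=4] A[i]=38>B[j]=34 take 34 → j++
[i=5,j=5] A[i]=38>B[j]=35 take 35 → j++
[i=5,j=6] A[i]=38>B[j]=36 take 36 → j++
[i=5,j=7] B done, take A[i]=38 → i++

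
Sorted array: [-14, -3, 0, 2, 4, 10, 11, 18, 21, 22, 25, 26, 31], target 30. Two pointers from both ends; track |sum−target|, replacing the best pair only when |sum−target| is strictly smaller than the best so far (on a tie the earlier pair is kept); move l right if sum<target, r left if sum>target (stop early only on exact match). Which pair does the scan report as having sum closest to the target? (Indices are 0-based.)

pair (4, 26) with sum 30 (|Δ|=0)

[0,12] -14+31=17 d=13 * → l++
[1,12] -3+31=28 d=2 * → l++
[2,12] 0+31=31 d=1 * → r--
[2,11] 0+26=26 d=4 → l++
[3,11] 2+26=28 d=2 → l++
[4,11] 4+26=30 d=0 * → stop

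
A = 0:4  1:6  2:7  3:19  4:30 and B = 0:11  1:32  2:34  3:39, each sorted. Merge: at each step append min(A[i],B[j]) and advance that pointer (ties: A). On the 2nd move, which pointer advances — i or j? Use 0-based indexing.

[i=0,j=0] A[i]=4<=B[j]=11 take 4 → i++
[i=1,j=0] A[i]=6<=B[j]=11 take 6 → i++

i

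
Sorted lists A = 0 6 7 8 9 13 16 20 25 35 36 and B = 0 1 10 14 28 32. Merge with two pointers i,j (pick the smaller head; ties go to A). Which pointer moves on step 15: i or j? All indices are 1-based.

j

[i=1,j=1] A[i]=0<=B[j]=0 take 0 → i++
[i=2,j=1] A[i]=6>B[j]=0 take 0 → j++
[i=2,j=2] A[i]=6>B[j]=1 take 1 → j++
[i=2,j=3] A[i]=6<=B[j]=10 take 6 → i++
[i=3,j=3] A[i]=7<=B[j]=10 take 7 → i++
[i=4,j=3] A[i]=8<=B[j]=10 take 8 → i++
[i=5,j=3] A[i]=9<=B[j]=10 take 9 → i++
[i=6,j=3] A[i]=13>B[j]=10 take 10 → j++
[i=6,j=4] A[i]=13<=B[j]=14 take 13 → i++
[i=7,j=4] A[i]=16>B[j]=14 take 14 → j++
[i=7,j=5] A[i]=16<=B[j]=28 take 16 → i++
[i=8,j=5] A[i]=20<=B[j]=28 take 20 → i++
[i=9,j=5] A[i]=25<=B[j]=28 take 25 → i++
[i=10,j=5] A[i]=35>B[j]=28 take 28 → j++
[i=10,j=6] A[i]=35>B[j]=32 take 32 → j++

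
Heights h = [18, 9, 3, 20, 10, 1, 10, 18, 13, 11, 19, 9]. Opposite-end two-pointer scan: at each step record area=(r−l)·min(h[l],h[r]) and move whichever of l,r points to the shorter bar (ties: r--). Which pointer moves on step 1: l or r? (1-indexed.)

l=1 r=12: min(18,9)*11=99 best=99 *, r--

r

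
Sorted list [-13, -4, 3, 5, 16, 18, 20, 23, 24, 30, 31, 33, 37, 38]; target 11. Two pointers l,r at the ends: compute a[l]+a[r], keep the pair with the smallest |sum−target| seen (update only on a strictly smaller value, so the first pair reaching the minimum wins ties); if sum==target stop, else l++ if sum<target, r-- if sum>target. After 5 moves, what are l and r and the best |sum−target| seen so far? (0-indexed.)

l=0, r=8, best |Δ|=6

[0,13] -13+38=25 d=14 * → r--
[0,12] -13+37=24 d=13 * → r--
[0,11] -13+33=20 d=9 * → r--
[0,10] -13+31=18 d=7 * → r--
[0,9] -13+30=17 d=6 * → r--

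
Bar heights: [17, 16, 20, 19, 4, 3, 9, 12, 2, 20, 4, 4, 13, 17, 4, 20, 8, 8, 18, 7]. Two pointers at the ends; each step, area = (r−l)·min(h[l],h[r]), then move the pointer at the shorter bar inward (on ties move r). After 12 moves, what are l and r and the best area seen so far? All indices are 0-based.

l=2, r=9, best area=306

l=0 r=19: min(17,7)*19=133 best=133 *, r--
l=0 r=18: min(17,18)*18=306 best=306 *, l++
l=1 r=18: min(16,18)*17=272 best=306, l++
l=2 r=18: min(20,18)*16=288 best=306, r--
l=2 r=17: min(20,8)*15=120 best=306, r--
l=2 r=16: min(20,8)*14=112 best=306, r--
l=2 r=15: min(20,20)*13=260 best=306, r--
l=2 r=14: min(20,4)*12=48 best=306, r--
l=2 r=13: min(20,17)*11=187 best=306, r--
l=2 r=12: min(20,13)*10=130 best=306, r--
l=2 r=11: min(20,4)*9=36 best=306, r--
l=2 r=10: min(20,4)*8=32 best=306, r--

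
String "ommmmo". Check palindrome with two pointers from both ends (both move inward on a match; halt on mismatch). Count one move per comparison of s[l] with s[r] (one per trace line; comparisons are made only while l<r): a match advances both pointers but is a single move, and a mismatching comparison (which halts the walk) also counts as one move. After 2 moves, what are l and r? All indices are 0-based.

l=0 r=5: 'o'=='o', l++,r--
l=1 r=4: 'm'=='m', l++,r--

l=2, r=3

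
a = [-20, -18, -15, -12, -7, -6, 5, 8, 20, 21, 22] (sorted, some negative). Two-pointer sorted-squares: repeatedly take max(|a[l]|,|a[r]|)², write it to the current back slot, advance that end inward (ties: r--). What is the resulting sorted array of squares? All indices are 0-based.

[25, 36, 49, 64, 144, 225, 324, 400, 400, 441, 484]

l=0 r=10: |-20|<=|22| out[10]=484, r--
l=0 r=9: |-20|<=|21| out[9]=441, r--
l=0 r=8: |-20|<=|20| out[8]=400, r--
l=0 r=7: |-20|>|8| out[7]=400, l++
l=1 r=7: |-18|>|8| out[6]=324, l++
l=2 r=7: |-15|>|8| out[5]=225, l++
l=3 r=7: |-12|>|8| out[4]=144, l++
l=4 r=7: |-7|<=|8| out[3]=64, r--
l=4 r=6: |-7|>|5| out[2]=49, l++
l=5 r=6: |-6|>|5| out[1]=36, l++
l=6 r=6: |5|<=|5| out[0]=25, r--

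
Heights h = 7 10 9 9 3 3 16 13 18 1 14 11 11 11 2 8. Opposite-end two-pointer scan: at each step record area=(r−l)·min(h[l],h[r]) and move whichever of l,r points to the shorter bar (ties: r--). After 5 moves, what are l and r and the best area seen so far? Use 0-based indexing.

l=3, r=13, best area=120

[0,15] min(7,8)*15=105 best=105 * → l++
[1,15] min(10,8)*14=112 best=112 * → r--
[1,14] min(10,2)*13=26 best=112 → r--
[1,13] min(10,11)*12=120 best=120 * → l++
[2,13] min(9,11)*11=99 best=120 → l++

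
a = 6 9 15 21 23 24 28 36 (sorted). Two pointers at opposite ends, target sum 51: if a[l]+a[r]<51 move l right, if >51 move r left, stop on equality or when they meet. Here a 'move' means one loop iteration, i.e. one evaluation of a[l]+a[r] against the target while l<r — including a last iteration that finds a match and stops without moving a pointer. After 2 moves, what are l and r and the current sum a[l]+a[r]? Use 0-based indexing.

l=0 r=7: 6+36=42 <51, l++
l=1 r=7: 9+36=45 <51, l++

l=2, r=7, sum=51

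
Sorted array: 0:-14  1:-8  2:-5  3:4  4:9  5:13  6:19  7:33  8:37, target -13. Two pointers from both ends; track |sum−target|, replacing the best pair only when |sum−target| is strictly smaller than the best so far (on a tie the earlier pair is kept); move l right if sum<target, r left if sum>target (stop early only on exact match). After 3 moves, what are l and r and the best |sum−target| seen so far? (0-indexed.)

[0,8] -14+37=23 d=36 * → r--
[0,7] -14+33=19 d=32 * → r--
[0,6] -14+19=5 d=18 * → r--

l=0, r=5, best |Δ|=18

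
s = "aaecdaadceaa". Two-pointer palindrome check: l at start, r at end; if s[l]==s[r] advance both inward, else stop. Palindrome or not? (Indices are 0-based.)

l=0 r=11: 'a'=='a', l++,r--
l=1 r=10: 'a'=='a', l++,r--
l=2 r=9: 'e'=='e', l++,r--
l=3 r=8: 'c'=='c', l++,r--
l=4 r=7: 'd'=='d', l++,r--
l=5 r=6: 'a'=='a', l++,r--

palindrome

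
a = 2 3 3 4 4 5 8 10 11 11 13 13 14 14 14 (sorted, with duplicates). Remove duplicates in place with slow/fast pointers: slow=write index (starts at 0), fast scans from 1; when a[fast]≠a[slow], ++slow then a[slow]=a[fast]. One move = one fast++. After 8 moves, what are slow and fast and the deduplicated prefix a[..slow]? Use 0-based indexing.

slow=0 fast=1: a[fast]=3≠a[slow]=2 write a[1]=3, slow++,fast++
slow=1 fast=2: a[fast]=3=a[slow] dup, fast++
slow=1 fast=3: a[fast]=4≠a[slow]=3 write a[2]=4, slow++,fast++
slow=2 fast=4: a[fast]=4=a[slow] dup, fast++
slow=2 fast=5: a[fast]=5≠a[slow]=4 write a[3]=5, slow++,fast++
slow=3 fast=6: a[fast]=8≠a[slow]=5 write a[4]=8, slow++,fast++
slow=4 fast=7: a[fast]=10≠a[slow]=8 write a[5]=10, slow++,fast++
slow=5 fast=8: a[fast]=11≠a[slow]=10 write a[6]=11, slow++,fast++

slow=6, fast=9, prefix=[2, 3, 4, 5, 8, 10, 11]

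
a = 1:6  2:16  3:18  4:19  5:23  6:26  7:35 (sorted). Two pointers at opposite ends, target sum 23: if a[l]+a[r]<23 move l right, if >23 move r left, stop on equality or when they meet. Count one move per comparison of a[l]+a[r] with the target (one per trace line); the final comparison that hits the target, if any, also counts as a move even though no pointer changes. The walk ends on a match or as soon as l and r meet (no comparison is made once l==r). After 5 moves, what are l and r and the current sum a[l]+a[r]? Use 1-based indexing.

l=1, r=2, sum=22

[1,7] 6+35=41 >23 → r--
[1,6] 6+26=32 >23 → r--
[1,5] 6+23=29 >23 → r--
[1,4] 6+19=25 >23 → r--
[1,3] 6+18=24 >23 → r--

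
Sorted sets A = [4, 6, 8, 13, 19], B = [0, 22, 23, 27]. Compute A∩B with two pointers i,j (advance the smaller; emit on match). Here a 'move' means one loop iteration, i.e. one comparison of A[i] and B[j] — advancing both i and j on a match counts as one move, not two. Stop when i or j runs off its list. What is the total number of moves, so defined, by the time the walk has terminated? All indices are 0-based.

[i=0,j=0] 4>0 → j++
[i=0,j=1] 4<22 → i++
[i=1,j=1] 6<22 → i++
[i=2,j=1] 8<22 → i++
[i=3,j=1] 13<22 → i++
[i=4,j=1] 19<22 → i++

6 moves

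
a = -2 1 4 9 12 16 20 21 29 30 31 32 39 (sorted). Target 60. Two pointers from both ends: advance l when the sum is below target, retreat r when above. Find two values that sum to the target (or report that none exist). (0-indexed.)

(21, 39)

[0,12] -2+39=37 <60 → l++
[1,12] 1+39=40 <60 → l++
[2,12] 4+39=43 <60 → l++
[3,12] 9+39=48 <60 → l++
[4,12] 12+39=51 <60 → l++
[5,12] 16+39=55 <60 → l++
[6,12] 20+39=59 <60 → l++
[7,12] 21+39=60 → found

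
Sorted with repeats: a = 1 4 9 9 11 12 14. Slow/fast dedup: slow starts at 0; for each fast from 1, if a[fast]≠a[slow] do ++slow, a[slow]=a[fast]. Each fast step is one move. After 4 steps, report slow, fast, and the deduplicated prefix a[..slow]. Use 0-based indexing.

slow=3, fast=5, prefix=[1, 4, 9, 11]

(s=0,f=1) a[fast]=4≠a[slow]=1 write a[1]=4 → slow++,fast++
(s=1,f=2) a[fast]=9≠a[slow]=4 write a[2]=9 → slow++,fast++
(s=2,f=3) a[fast]=9=a[slow] dup → fast++
(s=2,f=4) a[fast]=11≠a[slow]=9 write a[3]=11 → slow++,fast++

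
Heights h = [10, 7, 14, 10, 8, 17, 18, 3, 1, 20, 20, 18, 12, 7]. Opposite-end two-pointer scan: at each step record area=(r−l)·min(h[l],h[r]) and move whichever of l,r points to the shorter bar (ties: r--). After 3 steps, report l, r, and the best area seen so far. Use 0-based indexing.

l=2, r=12, best area=120

[0,13] min(10,7)*13=91 best=91 * → r--
[0,12] min(10,12)*12=120 best=120 * → l++
[1,12] min(7,12)*11=77 best=120 → l++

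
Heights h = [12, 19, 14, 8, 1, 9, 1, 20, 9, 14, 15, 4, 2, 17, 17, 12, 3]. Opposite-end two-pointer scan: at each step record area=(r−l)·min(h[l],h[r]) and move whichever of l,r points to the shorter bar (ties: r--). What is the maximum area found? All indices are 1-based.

l=1 r=17: min(12,3)*16=48 best=48 *, r--
l=1 r=16: min(12,12)*15=180 best=180 *, r--
l=1 r=15: min(12,17)*14=168 best=180, l++
l=2 r=15: min(19,17)*13=221 best=221 *, r--
l=2 r=14: min(19,17)*12=204 best=221, r--
l=2 r=13: min(19,2)*11=22 best=221, r--
l=2 r=12: min(19,4)*10=40 best=221, r--
l=2 r=11: min(19,15)*9=135 best=221, r--
l=2 r=10: min(19,14)*8=112 best=221, r--
l=2 r=9: min(19,9)*7=63 best=221, r--
l=2 r=8: min(19,20)*6=114 best=221, l++
l=3 r=8: min(14,20)*5=70 best=221, l++
l=4 r=8: min(8,20)*4=32 best=221, l++
l=5 r=8: min(1,20)*3=3 best=221, l++
l=6 r=8: min(9,20)*2=18 best=221, l++
l=7 r=8: min(1,20)*1=1 best=221, l++

max area = 221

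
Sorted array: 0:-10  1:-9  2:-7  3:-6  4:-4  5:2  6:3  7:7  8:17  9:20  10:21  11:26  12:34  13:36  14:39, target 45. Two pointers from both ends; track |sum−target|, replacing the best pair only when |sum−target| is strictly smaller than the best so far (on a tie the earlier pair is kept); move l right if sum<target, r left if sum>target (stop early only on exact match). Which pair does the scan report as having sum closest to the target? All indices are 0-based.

l=0 r=14: -10+39=29 d=16 *, l++
l=1 r=14: -9+39=30 d=15 *, l++
l=2 r=14: -7+39=32 d=13 *, l++
l=3 r=14: -6+39=33 d=12 *, l++
l=4 r=14: -4+39=35 d=10 *, l++
l=5 r=14: 2+39=41 d=4 *, l++
l=6 r=14: 3+39=42 d=3 *, l++
l=7 r=14: 7+39=46 d=1 *, r--
l=7 r=13: 7+36=43 d=2, l++
l=8 r=13: 17+36=53 d=8, r--
l=8 r=12: 17+34=51 d=6, r--
l=8 r=11: 17+26=43 d=2, l++
l=9 r=11: 20+26=46 d=1, r--
l=9 r=10: 20+21=41 d=4, l++

pair (7, 39) with sum 46 (|Δ|=1)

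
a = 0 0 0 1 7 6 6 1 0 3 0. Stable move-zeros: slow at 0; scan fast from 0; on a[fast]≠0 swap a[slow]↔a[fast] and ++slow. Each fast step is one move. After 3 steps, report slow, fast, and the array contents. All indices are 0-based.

slow=0, fast=3, a=[0, 0, 0, 1, 7, 6, 6, 1, 0, 3, 0]

(s=0,f=0) a[fast]=0 → fast++
(s=0,f=1) a[fast]=0 → fast++
(s=0,f=2) a[fast]=0 → fast++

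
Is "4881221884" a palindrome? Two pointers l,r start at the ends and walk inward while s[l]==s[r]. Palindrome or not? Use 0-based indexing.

palindrome

l=0 r=9: '4'=='4', l++,r--
l=1 r=8: '8'=='8', l++,r--
l=2 r=7: '8'=='8', l++,r--
l=3 r=6: '1'=='1', l++,r--
l=4 r=5: '2'=='2', l++,r--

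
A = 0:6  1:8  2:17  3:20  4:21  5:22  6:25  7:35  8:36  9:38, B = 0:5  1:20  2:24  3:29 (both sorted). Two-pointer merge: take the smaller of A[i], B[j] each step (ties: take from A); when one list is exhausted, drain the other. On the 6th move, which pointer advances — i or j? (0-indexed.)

j

[i=0,j=0] A[i]=6>B[j]=5 take 5 → j++
[i=0,j=1] A[i]=6<=B[j]=20 take 6 → i++
[i=1,j=1] A[i]=8<=B[j]=20 take 8 → i++
[i=2,j=1] A[i]=17<=B[j]=20 take 17 → i++
[i=3,j=1] A[i]=20<=B[j]=20 take 20 → i++
[i=4,j=1] A[i]=21>B[j]=20 take 20 → j++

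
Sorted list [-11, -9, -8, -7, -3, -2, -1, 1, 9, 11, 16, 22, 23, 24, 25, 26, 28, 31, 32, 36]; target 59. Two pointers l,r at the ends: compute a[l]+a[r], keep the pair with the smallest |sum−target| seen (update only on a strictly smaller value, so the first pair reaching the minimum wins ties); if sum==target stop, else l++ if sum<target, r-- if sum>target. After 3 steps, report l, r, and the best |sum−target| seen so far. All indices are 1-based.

[1,20] -11+36=25 d=34 * → l++
[2,20] -9+36=27 d=32 * → l++
[3,20] -8+36=28 d=31 * → l++

l=4, r=20, best |Δ|=31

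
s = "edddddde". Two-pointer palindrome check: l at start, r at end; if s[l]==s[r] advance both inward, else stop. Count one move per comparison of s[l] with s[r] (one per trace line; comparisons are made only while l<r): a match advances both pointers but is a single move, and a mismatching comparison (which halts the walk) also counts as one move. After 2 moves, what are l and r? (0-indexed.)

[0,7] 'e'=='e' → l++,r--
[1,6] 'd'=='d' → l++,r--

l=2, r=5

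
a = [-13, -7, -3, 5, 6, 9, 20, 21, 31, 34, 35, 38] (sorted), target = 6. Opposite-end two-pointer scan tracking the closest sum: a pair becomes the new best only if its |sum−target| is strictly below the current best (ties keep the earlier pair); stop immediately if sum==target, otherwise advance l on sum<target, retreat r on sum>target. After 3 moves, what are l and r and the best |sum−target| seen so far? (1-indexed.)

[1,12] -13+38=25 d=19 * → r--
[1,11] -13+35=22 d=16 * → r--
[1,10] -13+34=21 d=15 * → r--

l=1, r=9, best |Δ|=15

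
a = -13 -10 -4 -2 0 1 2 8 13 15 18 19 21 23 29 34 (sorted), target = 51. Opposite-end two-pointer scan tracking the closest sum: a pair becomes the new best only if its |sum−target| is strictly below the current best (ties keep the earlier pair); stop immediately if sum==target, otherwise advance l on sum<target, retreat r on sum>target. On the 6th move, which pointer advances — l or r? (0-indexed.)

l=0 r=15: -13+34=21 d=30 *, l++
l=1 r=15: -10+34=24 d=27 *, l++
l=2 r=15: -4+34=30 d=21 *, l++
l=3 r=15: -2+34=32 d=19 *, l++
l=4 r=15: 0+34=34 d=17 *, l++
l=5 r=15: 1+34=35 d=16 *, l++

l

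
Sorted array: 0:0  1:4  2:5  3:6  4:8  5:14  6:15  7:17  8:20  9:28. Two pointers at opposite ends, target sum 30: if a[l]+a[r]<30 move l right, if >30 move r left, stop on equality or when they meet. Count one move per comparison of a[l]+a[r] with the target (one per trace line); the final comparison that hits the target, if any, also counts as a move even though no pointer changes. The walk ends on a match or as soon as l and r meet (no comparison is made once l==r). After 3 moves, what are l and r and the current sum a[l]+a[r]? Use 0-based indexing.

l=0 r=9: 0+28=28 <30, l++
l=1 r=9: 4+28=32 >30, r--
l=1 r=8: 4+20=24 <30, l++

l=2, r=8, sum=25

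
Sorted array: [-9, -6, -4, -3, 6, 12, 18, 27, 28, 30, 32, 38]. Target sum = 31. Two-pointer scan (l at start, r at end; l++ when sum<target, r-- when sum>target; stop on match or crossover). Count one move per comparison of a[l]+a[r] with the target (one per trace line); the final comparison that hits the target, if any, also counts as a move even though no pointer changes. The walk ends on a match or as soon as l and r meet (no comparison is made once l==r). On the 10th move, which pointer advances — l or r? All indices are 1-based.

l

[1,12] -9+38=29 <31 → l++
[2,12] -6+38=32 >31 → r--
[2,11] -6+32=26 <31 → l++
[3,11] -4+32=28 <31 → l++
[4,11] -3+32=29 <31 → l++
[5,11] 6+32=38 >31 → r--
[5,10] 6+30=36 >31 → r--
[5,9] 6+28=34 >31 → r--
[5,8] 6+27=33 >31 → r--
[5,7] 6+18=24 <31 → l++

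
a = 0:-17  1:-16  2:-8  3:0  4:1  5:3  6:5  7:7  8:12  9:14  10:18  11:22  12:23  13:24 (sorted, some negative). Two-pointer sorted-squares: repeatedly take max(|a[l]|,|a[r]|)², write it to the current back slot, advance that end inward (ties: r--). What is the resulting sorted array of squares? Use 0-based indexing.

[0, 1, 9, 25, 49, 64, 144, 196, 256, 289, 324, 484, 529, 576]

[0,13] |-17|<=|24| out[13]=576 → r--
[0,12] |-17|<=|23| out[12]=529 → r--
[0,11] |-17|<=|22| out[11]=484 → r--
[0,10] |-17|<=|18| out[10]=324 → r--
[0,9] |-17|>|14| out[9]=289 → l++
[1,9] |-16|>|14| out[8]=256 → l++
[2,9] |-8|<=|14| out[7]=196 → r--
[2,8] |-8|<=|12| out[6]=144 → r--
[2,7] |-8|>|7| out[5]=64 → l++
[3,7] |0|<=|7| out[4]=49 → r--
[3,6] |0|<=|5| out[3]=25 → r--
[3,5] |0|<=|3| out[2]=9 → r--
[3,4] |0|<=|1| out[1]=1 → r--
[3,3] |0|<=|0| out[0]=0 → r--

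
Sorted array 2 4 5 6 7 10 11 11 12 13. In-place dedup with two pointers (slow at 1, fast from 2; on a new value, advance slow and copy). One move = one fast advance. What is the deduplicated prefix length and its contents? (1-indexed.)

slow=1 fast=2: a[fast]=4≠a[slow]=2 write a[2]=4, slow++,fast++
slow=2 fast=3: a[fast]=5≠a[slow]=4 write a[3]=5, slow++,fast++
slow=3 fast=4: a[fast]=6≠a[slow]=5 write a[4]=6, slow++,fast++
slow=4 fast=5: a[fast]=7≠a[slow]=6 write a[5]=7, slow++,fast++
slow=5 fast=6: a[fast]=10≠a[slow]=7 write a[6]=10, slow++,fast++
slow=6 fast=7: a[fast]=11≠a[slow]=10 write a[7]=11, slow++,fast++
slow=7 fast=8: a[fast]=11=a[slow] dup, fast++
slow=7 fast=9: a[fast]=12≠a[slow]=11 write a[8]=12, slow++,fast++
slow=8 fast=10: a[fast]=13≠a[slow]=12 write a[9]=13, slow++,fast++

length 9; prefix = [2, 4, 5, 6, 7, 10, 11, 12, 13]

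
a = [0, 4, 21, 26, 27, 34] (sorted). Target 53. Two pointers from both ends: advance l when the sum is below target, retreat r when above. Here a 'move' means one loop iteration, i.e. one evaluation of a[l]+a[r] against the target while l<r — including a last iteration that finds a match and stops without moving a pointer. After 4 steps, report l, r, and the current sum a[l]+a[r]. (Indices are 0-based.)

l=0 r=5: 0+34=34 <53, l++
l=1 r=5: 4+34=38 <53, l++
l=2 r=5: 21+34=55 >53, r--
l=2 r=4: 21+27=48 <53, l++

l=3, r=4, sum=53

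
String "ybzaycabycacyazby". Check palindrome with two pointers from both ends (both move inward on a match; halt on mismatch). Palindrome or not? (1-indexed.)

not a palindrome (mismatch at 8,10)

[1,17] 'y'=='y' → l++,r--
[2,16] 'b'=='b' → l++,r--
[3,15] 'z'=='z' → l++,r--
[4,14] 'a'=='a' → l++,r--
[5,13] 'y'=='y' → l++,r--
[6,12] 'c'=='c' → l++,r--
[7,11] 'a'=='a' → l++,r--
[8,10] 'b'!='c' → stop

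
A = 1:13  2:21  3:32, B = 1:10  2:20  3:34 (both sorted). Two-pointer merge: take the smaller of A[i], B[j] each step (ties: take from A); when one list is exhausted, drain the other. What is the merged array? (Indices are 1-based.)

[i=1,j=1] A[i]=13>B[j]=10 take 10 → j++
[i=1,j=2] A[i]=13<=B[j]=20 take 13 → i++
[i=2,j=2] A[i]=21>B[j]=20 take 20 → j++
[i=2,j=3] A[i]=21<=B[j]=34 take 21 → i++
[i=3,j=3] A[i]=32<=B[j]=34 take 32 → i++
[i=4,j=3] A done, take B[j]=34 → j++

[10, 13, 20, 21, 32, 34]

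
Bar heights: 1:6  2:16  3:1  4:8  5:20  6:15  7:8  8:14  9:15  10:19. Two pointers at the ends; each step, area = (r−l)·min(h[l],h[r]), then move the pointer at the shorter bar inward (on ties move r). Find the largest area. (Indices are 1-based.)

[1,10] min(6,19)*9=54 best=54 * → l++
[2,10] min(16,19)*8=128 best=128 * → l++
[3,10] min(1,19)*7=7 best=128 → l++
[4,10] min(8,19)*6=48 best=128 → l++
[5,10] min(20,19)*5=95 best=128 → r--
[5,9] min(20,15)*4=60 best=128 → r--
[5,8] min(20,14)*3=42 best=128 → r--
[5,7] min(20,8)*2=16 best=128 → r--
[5,6] min(20,15)*1=15 best=128 → r--

max area = 128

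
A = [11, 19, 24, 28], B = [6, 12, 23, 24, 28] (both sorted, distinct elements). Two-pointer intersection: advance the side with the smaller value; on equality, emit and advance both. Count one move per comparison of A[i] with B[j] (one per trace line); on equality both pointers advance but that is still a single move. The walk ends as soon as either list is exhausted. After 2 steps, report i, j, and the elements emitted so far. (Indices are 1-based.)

i=2, j=2, emitted=[]

[i=1,j=1] 11>6 → j++
[i=1,j=2] 11<12 → i++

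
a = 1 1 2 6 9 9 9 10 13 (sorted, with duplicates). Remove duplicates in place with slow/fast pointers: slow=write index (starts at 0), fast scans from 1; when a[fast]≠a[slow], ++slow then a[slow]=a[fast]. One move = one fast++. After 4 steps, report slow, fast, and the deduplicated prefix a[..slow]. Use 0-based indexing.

slow=3, fast=5, prefix=[1, 2, 6, 9]

(s=0,f=1) a[fast]=1=a[slow] dup → fast++
(s=0,f=2) a[fast]=2≠a[slow]=1 write a[1]=2 → slow++,fast++
(s=1,f=3) a[fast]=6≠a[slow]=2 write a[2]=6 → slow++,fast++
(s=2,f=4) a[fast]=9≠a[slow]=6 write a[3]=9 → slow++,fast++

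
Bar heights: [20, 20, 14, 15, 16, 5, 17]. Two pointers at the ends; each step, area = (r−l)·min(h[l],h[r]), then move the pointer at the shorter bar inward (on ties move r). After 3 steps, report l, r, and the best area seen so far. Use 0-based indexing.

l=0 r=6: min(20,17)*6=102 best=102 *, r--
l=0 r=5: min(20,5)*5=25 best=102, r--
l=0 r=4: min(20,16)*4=64 best=102, r--

l=0, r=3, best area=102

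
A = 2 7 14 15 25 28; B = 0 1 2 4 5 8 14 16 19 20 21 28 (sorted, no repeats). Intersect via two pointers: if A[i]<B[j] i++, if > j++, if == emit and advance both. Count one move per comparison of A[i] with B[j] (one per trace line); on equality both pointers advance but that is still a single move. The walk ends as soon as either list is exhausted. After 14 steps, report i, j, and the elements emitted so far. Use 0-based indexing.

i=0 j=0: 2>0, j++
i=0 j=1: 2>1, j++
i=0 j=2: 2==2 emit, i++,j++
i=1 j=3: 7>4, j++
i=1 j=4: 7>5, j++
i=1 j=5: 7<8, i++
i=2 j=5: 14>8, j++
i=2 j=6: 14==14 emit, i++,j++
i=3 j=7: 15<16, i++
i=4 j=7: 25>16, j++
i=4 j=8: 25>19, j++
i=4 j=9: 25>20, j++
i=4 j=10: 25>21, j++
i=4 j=11: 25<28, i++

i=5, j=11, emitted=[2, 14]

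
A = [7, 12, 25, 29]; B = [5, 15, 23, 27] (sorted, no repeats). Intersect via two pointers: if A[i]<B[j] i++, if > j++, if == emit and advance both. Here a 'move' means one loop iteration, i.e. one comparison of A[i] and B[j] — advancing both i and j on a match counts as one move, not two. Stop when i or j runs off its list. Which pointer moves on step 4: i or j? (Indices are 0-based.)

j

i=0 j=0: 7>5, j++
i=0 j=1: 7<15, i++
i=1 j=1: 12<15, i++
i=2 j=1: 25>15, j++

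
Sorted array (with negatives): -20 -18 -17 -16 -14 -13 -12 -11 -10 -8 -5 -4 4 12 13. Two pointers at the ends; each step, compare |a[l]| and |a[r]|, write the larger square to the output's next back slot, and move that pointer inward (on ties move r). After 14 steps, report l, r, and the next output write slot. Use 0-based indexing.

[0,14] |-20|>|13| out[14]=400 → l++
[1,14] |-18|>|13| out[13]=324 → l++
[2,14] |-17|>|13| out[12]=289 → l++
[3,14] |-16|>|13| out[11]=256 → l++
[4,14] |-14|>|13| out[10]=196 → l++
[5,14] |-13|<=|13| out[9]=169 → r--
[5,13] |-13|>|12| out[8]=169 → l++
[6,13] |-12|<=|12| out[7]=144 → r--
[6,12] |-12|>|4| out[6]=144 → l++
[7,12] |-11|>|4| out[5]=121 → l++
[8,12] |-10|>|4| out[4]=100 → l++
[9,12] |-8|>|4| out[3]=64 → l++
[10,12] |-5|>|4| out[2]=25 → l++
[11,12] |-4|<=|4| out[1]=16 → r--

l=11, r=11, next write slot=0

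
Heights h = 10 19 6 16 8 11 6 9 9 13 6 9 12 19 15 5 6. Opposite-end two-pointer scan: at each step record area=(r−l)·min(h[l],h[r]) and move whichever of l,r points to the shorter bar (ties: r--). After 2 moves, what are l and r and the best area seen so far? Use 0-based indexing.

l=0, r=14, best area=96

[0,16] min(10,6)*16=96 best=96 * → r--
[0,15] min(10,5)*15=75 best=96 → r--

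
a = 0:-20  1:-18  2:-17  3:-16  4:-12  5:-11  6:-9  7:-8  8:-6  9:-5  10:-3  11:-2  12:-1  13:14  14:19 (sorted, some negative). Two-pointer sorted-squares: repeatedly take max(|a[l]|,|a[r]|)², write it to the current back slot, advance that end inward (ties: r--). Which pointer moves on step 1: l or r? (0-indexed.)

l

[0,14] |-20|>|19| out[14]=400 → l++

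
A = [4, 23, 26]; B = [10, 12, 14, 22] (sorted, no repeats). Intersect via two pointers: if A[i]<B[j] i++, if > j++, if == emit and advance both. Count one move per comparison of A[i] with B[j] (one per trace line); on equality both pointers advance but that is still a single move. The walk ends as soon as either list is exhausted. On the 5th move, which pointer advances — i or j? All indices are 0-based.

[i=0,j=0] 4<10 → i++
[i=1,j=0] 23>10 → j++
[i=1,j=1] 23>12 → j++
[i=1,j=2] 23>14 → j++
[i=1,j=3] 23>22 → j++

j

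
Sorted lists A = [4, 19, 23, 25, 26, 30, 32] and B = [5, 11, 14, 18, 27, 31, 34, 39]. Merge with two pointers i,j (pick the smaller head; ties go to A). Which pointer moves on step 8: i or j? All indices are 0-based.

[i=0,j=0] A[i]=4<=B[j]=5 take 4 → i++
[i=1,j=0] A[i]=19>B[j]=5 take 5 → j++
[i=1,j=1] A[i]=19>B[j]=11 take 11 → j++
[i=1,j=2] A[i]=19>B[j]=14 take 14 → j++
[i=1,j=3] A[i]=19>B[j]=18 take 18 → j++
[i=1,j=4] A[i]=19<=B[j]=27 take 19 → i++
[i=2,j=4] A[i]=23<=B[j]=27 take 23 → i++
[i=3,j=4] A[i]=25<=B[j]=27 take 25 → i++

i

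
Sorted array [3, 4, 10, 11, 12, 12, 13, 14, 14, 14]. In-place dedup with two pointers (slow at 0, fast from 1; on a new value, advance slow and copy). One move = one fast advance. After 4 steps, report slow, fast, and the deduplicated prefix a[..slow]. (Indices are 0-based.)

(s=0,f=1) a[fast]=4≠a[slow]=3 write a[1]=4 → slow++,fast++
(s=1,f=2) a[fast]=10≠a[slow]=4 write a[2]=10 → slow++,fast++
(s=2,f=3) a[fast]=11≠a[slow]=10 write a[3]=11 → slow++,fast++
(s=3,f=4) a[fast]=12≠a[slow]=11 write a[4]=12 → slow++,fast++

slow=4, fast=5, prefix=[3, 4, 10, 11, 12]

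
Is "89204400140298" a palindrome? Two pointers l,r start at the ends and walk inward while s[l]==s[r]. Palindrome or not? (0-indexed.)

not a palindrome (mismatch at 5,8)

l=0 r=13: '8'=='8', l++,r--
l=1 r=12: '9'=='9', l++,r--
l=2 r=11: '2'=='2', l++,r--
l=3 r=10: '0'=='0', l++,r--
l=4 r=9: '4'=='4', l++,r--
l=5 r=8: '4'!='1', stop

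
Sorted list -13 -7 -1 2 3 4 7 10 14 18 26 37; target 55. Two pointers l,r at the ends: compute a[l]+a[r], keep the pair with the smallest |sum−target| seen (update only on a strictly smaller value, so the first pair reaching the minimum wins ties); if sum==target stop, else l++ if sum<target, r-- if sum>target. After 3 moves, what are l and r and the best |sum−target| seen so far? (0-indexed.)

[0,11] -13+37=24 d=31 * → l++
[1,11] -7+37=30 d=25 * → l++
[2,11] -1+37=36 d=19 * → l++

l=3, r=11, best |Δ|=19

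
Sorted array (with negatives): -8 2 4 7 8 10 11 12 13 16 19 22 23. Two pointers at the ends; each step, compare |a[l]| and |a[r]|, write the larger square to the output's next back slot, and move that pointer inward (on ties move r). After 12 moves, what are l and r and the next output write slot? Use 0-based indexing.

l=0 r=12: |-8|<=|23| out[12]=529, r--
l=0 r=11: |-8|<=|22| out[11]=484, r--
l=0 r=10: |-8|<=|19| out[10]=361, r--
l=0 r=9: |-8|<=|16| out[9]=256, r--
l=0 r=8: |-8|<=|13| out[8]=169, r--
l=0 r=7: |-8|<=|12| out[7]=144, r--
l=0 r=6: |-8|<=|11| out[6]=121, r--
l=0 r=5: |-8|<=|10| out[5]=100, r--
l=0 r=4: |-8|<=|8| out[4]=64, r--
l=0 r=3: |-8|>|7| out[3]=64, l++
l=1 r=3: |2|<=|7| out[2]=49, r--
l=1 r=2: |2|<=|4| out[1]=16, r--

l=1, r=1, next write slot=0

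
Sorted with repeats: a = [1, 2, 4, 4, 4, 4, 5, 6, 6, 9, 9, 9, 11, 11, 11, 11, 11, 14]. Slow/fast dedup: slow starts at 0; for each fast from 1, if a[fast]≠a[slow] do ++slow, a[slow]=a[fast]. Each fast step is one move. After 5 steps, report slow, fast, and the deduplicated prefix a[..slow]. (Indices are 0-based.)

(s=0,f=1) a[fast]=2≠a[slow]=1 write a[1]=2 → slow++,fast++
(s=1,f=2) a[fast]=4≠a[slow]=2 write a[2]=4 → slow++,fast++
(s=2,f=3) a[fast]=4=a[slow] dup → fast++
(s=2,f=4) a[fast]=4=a[slow] dup → fast++
(s=2,f=5) a[fast]=4=a[slow] dup → fast++

slow=2, fast=6, prefix=[1, 2, 4]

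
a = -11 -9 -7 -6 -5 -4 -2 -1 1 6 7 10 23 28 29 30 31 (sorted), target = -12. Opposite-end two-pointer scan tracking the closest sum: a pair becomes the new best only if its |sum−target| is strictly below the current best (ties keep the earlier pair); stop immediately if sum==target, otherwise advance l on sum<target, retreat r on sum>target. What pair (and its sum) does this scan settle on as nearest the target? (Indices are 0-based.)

l=0 r=16: -11+31=20 d=32 *, r--
l=0 r=15: -11+30=19 d=31 *, r--
l=0 r=14: -11+29=18 d=30 *, r--
l=0 r=13: -11+28=17 d=29 *, r--
l=0 r=12: -11+23=12 d=24 *, r--
l=0 r=11: -11+10=-1 d=11 *, r--
l=0 r=10: -11+7=-4 d=8 *, r--
l=0 r=9: -11+6=-5 d=7 *, r--
l=0 r=8: -11+1=-10 d=2 *, r--
l=0 r=7: -11+-1=-12 d=0 *, stop

pair (-11, -1) with sum -12 (|Δ|=0)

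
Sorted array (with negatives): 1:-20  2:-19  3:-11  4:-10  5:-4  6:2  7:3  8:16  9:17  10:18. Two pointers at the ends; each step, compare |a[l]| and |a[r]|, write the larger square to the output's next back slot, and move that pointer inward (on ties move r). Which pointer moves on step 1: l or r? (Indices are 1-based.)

l=1 r=10: |-20|>|18| out[10]=400, l++

l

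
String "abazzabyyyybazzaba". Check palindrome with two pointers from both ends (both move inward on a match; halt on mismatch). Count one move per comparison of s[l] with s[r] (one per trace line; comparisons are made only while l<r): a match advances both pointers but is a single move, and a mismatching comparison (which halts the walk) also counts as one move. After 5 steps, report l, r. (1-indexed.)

l=6, r=13

l=1 r=18: 'a'=='a', l++,r--
l=2 r=17: 'b'=='b', l++,r--
l=3 r=16: 'a'=='a', l++,r--
l=4 r=15: 'z'=='z', l++,r--
l=5 r=14: 'z'=='z', l++,r--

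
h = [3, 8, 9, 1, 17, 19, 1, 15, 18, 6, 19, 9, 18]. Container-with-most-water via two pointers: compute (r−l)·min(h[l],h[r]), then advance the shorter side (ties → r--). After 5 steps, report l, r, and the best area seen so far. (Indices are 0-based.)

l=5, r=12, best area=136

l=0 r=12: min(3,18)*12=36 best=36 *, l++
l=1 r=12: min(8,18)*11=88 best=88 *, l++
l=2 r=12: min(9,18)*10=90 best=90 *, l++
l=3 r=12: min(1,18)*9=9 best=90, l++
l=4 r=12: min(17,18)*8=136 best=136 *, l++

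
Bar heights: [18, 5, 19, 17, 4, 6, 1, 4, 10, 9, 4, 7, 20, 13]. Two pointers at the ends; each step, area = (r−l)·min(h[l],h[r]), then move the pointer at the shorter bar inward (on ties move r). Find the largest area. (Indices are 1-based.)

l=1 r=14: min(18,13)*13=169 best=169 *, r--
l=1 r=13: min(18,20)*12=216 best=216 *, l++
l=2 r=13: min(5,20)*11=55 best=216, l++
l=3 r=13: min(19,20)*10=190 best=216, l++
l=4 r=13: min(17,20)*9=153 best=216, l++
l=5 r=13: min(4,20)*8=32 best=216, l++
l=6 r=13: min(6,20)*7=42 best=216, l++
l=7 r=13: min(1,20)*6=6 best=216, l++
l=8 r=13: min(4,20)*5=20 best=216, l++
l=9 r=13: min(10,20)*4=40 best=216, l++
l=10 r=13: min(9,20)*3=27 best=216, l++
l=11 r=13: min(4,20)*2=8 best=216, l++
l=12 r=13: min(7,20)*1=7 best=216, l++

max area = 216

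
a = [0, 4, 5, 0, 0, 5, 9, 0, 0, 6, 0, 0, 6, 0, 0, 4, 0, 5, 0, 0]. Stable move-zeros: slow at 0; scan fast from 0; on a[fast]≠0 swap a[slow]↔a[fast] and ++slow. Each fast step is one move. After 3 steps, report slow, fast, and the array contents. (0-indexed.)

(s=0,f=0) a[fast]=0 → fast++
(s=0,f=1) a[fast]=4≠0 swap→a[0]=4 → slow++,fast++
(s=1,f=2) a[fast]=5≠0 swap→a[1]=5 → slow++,fast++

slow=2, fast=3, a=[4, 5, 0, 0, 0, 5, 9, 0, 0, 6, 0, 0, 6, 0, 0, 4, 0, 5, 0, 0]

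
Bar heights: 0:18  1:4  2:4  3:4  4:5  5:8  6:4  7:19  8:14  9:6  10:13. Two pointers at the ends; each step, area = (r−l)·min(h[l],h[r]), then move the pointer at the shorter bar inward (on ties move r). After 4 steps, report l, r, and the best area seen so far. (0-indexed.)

l=1, r=7, best area=130

[0,10] min(18,13)*10=130 best=130 * → r--
[0,9] min(18,6)*9=54 best=130 → r--
[0,8] min(18,14)*8=112 best=130 → r--
[0,7] min(18,19)*7=126 best=130 → l++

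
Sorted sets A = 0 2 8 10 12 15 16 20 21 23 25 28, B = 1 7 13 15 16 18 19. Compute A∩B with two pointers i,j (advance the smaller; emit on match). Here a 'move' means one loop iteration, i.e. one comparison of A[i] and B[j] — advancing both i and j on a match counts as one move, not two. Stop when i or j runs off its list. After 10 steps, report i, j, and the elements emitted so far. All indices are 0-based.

i=0 j=0: 0<1, i++
i=1 j=0: 2>1, j++
i=1 j=1: 2<7, i++
i=2 j=1: 8>7, j++
i=2 j=2: 8<13, i++
i=3 j=2: 10<13, i++
i=4 j=2: 12<13, i++
i=5 j=2: 15>13, j++
i=5 j=3: 15==15 emit, i++,j++
i=6 j=4: 16==16 emit, i++,j++

i=7, j=5, emitted=[15, 16]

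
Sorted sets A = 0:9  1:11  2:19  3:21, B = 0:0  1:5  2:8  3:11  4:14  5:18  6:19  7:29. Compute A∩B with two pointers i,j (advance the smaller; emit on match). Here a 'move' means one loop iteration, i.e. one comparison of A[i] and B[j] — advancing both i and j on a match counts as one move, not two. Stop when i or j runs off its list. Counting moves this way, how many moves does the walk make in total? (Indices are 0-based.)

[i=0,j=0] 9>0 → j++
[i=0,j=1] 9>5 → j++
[i=0,j=2] 9>8 → j++
[i=0,j=3] 9<11 → i++
[i=1,j=3] 11==11 emit → i++,j++
[i=2,j=4] 19>14 → j++
[i=2,j=5] 19>18 → j++
[i=2,j=6] 19==19 emit → i++,j++
[i=3,j=7] 21<29 → i++

9 moves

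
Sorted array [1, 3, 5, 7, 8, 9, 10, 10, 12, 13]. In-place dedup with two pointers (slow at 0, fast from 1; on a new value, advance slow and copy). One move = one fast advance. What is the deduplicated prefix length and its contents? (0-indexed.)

length 9; prefix = [1, 3, 5, 7, 8, 9, 10, 12, 13]

(s=0,f=1) a[fast]=3≠a[slow]=1 write a[1]=3 → slow++,fast++
(s=1,f=2) a[fast]=5≠a[slow]=3 write a[2]=5 → slow++,fast++
(s=2,f=3) a[fast]=7≠a[slow]=5 write a[3]=7 → slow++,fast++
(s=3,f=4) a[fast]=8≠a[slow]=7 write a[4]=8 → slow++,fast++
(s=4,f=5) a[fast]=9≠a[slow]=8 write a[5]=9 → slow++,fast++
(s=5,f=6) a[fast]=10≠a[slow]=9 write a[6]=10 → slow++,fast++
(s=6,f=7) a[fast]=10=a[slow] dup → fast++
(s=6,f=8) a[fast]=12≠a[slow]=10 write a[7]=12 → slow++,fast++
(s=7,f=9) a[fast]=13≠a[slow]=12 write a[8]=13 → slow++,fast++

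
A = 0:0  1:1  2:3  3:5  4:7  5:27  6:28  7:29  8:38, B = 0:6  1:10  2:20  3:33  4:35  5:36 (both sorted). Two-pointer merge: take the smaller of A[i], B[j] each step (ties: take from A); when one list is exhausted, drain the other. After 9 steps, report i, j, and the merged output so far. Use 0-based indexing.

i=6, j=3, merged so far=[0, 1, 3, 5, 6, 7, 10, 20, 27]

[i=0,j=0] A[i]=0<=B[j]=6 take 0 → i++
[i=1,j=0] A[i]=1<=B[j]=6 take 1 → i++
[i=2,j=0] A[i]=3<=B[j]=6 take 3 → i++
[i=3,j=0] A[i]=5<=B[j]=6 take 5 → i++
[i=4,j=0] A[i]=7>B[j]=6 take 6 → j++
[i=4,j=1] A[i]=7<=B[j]=10 take 7 → i++
[i=5,j=1] A[i]=27>B[j]=10 take 10 → j++
[i=5,j=2] A[i]=27>B[j]=20 take 20 → j++
[i=5,j=3] A[i]=27<=B[j]=33 take 27 → i++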